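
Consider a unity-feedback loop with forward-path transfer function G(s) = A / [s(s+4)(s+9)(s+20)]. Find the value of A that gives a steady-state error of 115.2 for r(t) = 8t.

50

G(s) has one factor of s in the denominator, so the system is type 1.
K_v = lim_{s→0} s·G(s) = A / (4·9·20) = (1/720)·A.
e_ss = 8/K_v = 115.2 ⇒ K_v = 5/72 ⇒ A = (5/72)/(1/720) = 50.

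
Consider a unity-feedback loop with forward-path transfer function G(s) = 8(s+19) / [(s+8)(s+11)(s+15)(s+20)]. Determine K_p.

No free integrators in G(s): this is a type 0 system.
K_p = lim_{s→0} G(s) = 8·19 / (8·11·15·20) = 19/3300.

19/3300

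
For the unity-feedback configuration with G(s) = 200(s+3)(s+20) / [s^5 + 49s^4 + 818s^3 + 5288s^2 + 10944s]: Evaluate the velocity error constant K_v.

125/114

Lowest-order denominator term is 10944s, so the open loop has 1 pole at the origin → type 1 system.
K_v = lim_{s→0} s·G(s) = 200·3·20 / 10944 = 125/114.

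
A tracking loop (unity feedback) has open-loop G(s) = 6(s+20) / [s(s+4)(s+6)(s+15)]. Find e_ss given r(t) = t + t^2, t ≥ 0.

The open loop has one pole at the origin → type 1 system. By superposition:
  • t: e_ss = 1/K_v with K_v=1/3 → 3.
  • t^2: a type-1 system cannot track it, e_ss → ∞.
The unbounded component dominates.

infinity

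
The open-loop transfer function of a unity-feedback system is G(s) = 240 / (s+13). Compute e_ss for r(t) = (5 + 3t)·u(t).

No free integrators in G(s): this is a type 0 system. By superposition:
  • 5: e_ss = 5/(1+K_p) with K_p=240/13 → 65/253.
  • 3t: a type-0 system cannot track it, e_ss → ∞.
The unbounded component dominates.

infinity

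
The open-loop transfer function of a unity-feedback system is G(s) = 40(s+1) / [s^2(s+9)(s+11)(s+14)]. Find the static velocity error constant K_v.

infinity

K_v = lim_{s→0} s·G(s); with 2 poles at the origin the limit diverges, so K_v = ∞.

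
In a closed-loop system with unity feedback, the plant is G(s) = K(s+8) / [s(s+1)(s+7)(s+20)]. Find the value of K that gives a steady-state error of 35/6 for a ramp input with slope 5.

15

One free integrator in G(s): this is a type 1 system.
K_v = lim_{s→0} s·G(s) = K·8 / (1·7·20) = (2/35)·K.
e_ss = 5/K_v = 35/6 ⇒ K_v = 6/7 ⇒ K = (6/7)/(2/35) = 15.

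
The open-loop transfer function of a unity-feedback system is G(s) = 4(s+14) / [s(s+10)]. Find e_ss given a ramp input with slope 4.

5/7

The open loop has one pole at the origin → type 1 system.
K_v = lim_{s→0} s·G(s) = 4·14 / (10) = 5.6.
e_ss = 4/K_v = 4/5.6 = 5/7.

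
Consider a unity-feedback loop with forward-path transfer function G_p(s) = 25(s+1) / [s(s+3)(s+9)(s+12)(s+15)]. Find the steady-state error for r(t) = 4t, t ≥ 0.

777.6

System type = 1 (one pole at s=0).
K_v = lim_{s→0} s·G_p(s) = 25·1 / (3·9·12·15) = 5/972.
e_ss = 4/K_v = 4/(5/972) = 777.6.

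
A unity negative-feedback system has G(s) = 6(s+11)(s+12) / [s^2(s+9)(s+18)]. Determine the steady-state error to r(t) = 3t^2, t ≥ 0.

The open loop has two poles at the origin → type 2 system.
K_a = lim_{s→0} s^2·G(s) = 6·11·12 / (9·18) = 44/9.
r(t) = 3t^2 gives R(s) = 6/s^3.
e_ss = 6/K_a = 6/(44/9) = 27/22.

27/22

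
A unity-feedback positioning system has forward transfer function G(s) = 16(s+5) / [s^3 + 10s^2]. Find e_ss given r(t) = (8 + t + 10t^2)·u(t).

2.5

Factoring s^2 from the denominator leaves a polynomial with constant term 10, so the system is type 2. By superposition:
  • 8: tracked with zero error.
  • t: tracked with zero error.
  • 10t^2: e_ss = 20/K_a with K_a=8 → 2.5.
Total e_ss = 2.5.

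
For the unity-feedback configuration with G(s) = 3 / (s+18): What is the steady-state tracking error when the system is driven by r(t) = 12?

72/7

No free integrators in G(s): this is a type 0 system.
K_p = lim_{s→0} G(s) = 3 / (18) = 1/6.
e_ss = 12/(1 + K_p) = 12/(7/6) = 72/7.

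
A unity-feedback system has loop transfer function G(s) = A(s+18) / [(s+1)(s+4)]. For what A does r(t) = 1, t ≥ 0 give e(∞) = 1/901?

200

The open loop has no poles at the origin → type 0 system.
K_p = lim_{s→0} G(s) = A·18 / (1·4) = 4.5·A.
e_ss = 1/(1 + K_p) = 1/901 ⇒ 1 + 4.5·A = 901 ⇒ A = 200.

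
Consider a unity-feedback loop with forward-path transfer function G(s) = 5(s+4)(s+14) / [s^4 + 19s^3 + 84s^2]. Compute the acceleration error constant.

10/3

Lowest-order denominator term is 84s^2, so the open loop has 2 poles at the origin → type 2 system.
K_a = lim_{s→0} s^2·G(s) = 5·4·14 / 84 = 10/3.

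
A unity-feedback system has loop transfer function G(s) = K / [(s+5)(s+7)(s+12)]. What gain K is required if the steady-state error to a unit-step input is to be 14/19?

System type = 0 (no poles at s=0).
K_p = lim_{s→0} G(s) = K / (5·7·12) = (1/420)·K.
e_ss = 1/(1 + K_p) = 14/19 ⇒ 1 + (1/420)·K = 19/14 ⇒ K = 150.

150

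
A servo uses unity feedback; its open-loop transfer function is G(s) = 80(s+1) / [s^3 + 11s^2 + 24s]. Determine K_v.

10/3

Lowest-order denominator term is 24s, so the open loop has 1 pole at the origin → type 1 system.
K_v = lim_{s→0} s·G(s) = 80·1 / 24 = 10/3.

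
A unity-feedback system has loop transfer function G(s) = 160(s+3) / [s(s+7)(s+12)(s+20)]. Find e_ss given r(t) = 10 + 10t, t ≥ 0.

System type = 1 (one pole at s=0). Treating each term separately:
  • 10: tracked with zero error.
  • 10t: e_ss = 10/K_v with K_v=2/7 → 35.
Total e_ss = 35.

35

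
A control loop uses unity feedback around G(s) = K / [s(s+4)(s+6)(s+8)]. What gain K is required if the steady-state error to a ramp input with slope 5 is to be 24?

One free integrator in G(s): this is a type 1 system.
K_v = lim_{s→0} s·G(s) = K / (4·6·8) = (1/192)·K.
e_ss = 5/K_v = 24 ⇒ K_v = 5/24 ⇒ K = (5/24)/(1/192) = 40.

40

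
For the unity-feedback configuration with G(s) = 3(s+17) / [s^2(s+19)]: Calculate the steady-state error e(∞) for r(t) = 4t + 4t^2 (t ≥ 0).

152/51

Two free integrators in G(s): this is a type 2 system. Taking each input component in turn:
  • 4t: tracked with zero error.
  • 4t^2: e_ss = 8/K_a with K_a=51/19 → 152/51.
Total e_ss = 152/51.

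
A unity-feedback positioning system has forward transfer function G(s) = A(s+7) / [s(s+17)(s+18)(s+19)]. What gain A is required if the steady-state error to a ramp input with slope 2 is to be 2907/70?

The open loop has one pole at the origin → type 1 system.
K_v = lim_{s→0} s·G(s) = A·7 / (17·18·19) = (7/5814)·A.
e_ss = 2/K_v = 2907/70 ⇒ K_v = 140/2907 ⇒ A = (140/2907)/(7/5814) = 40.

40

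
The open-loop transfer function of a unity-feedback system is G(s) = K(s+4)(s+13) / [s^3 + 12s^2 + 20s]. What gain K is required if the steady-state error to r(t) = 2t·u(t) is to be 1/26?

The denominator has no term below 20s — 1 pole at s=0, type 1.
K_v = lim_{s→0} s·G(s) = K·4·13 / 20 = 2.6·K.
e_ss = 2/K_v = 1/26 ⇒ K_v = 52 ⇒ K = 52/2.6 = 20.

20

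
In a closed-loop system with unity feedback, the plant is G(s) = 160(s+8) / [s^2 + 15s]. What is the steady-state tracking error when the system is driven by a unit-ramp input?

3/256

Factoring s from the denominator leaves a polynomial with constant term 15, so the system is type 1.
K_v = lim_{s→0} s·G(s) = 160·8 / 15 = 256/3.
e_ss = 1/K_v = 1/(256/3) = 3/256.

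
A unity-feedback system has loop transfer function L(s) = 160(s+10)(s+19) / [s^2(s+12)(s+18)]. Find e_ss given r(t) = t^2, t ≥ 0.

27/1900

System type = 2 (two poles at s=0).
K_a = lim_{s→0} s^2·L(s) = 160·10·19 / (12·18) = 3800/27.
r(t) = t^2 gives R(s) = 2/s^3.
e_ss = 2/K_a = 2/(3800/27) = 27/1900.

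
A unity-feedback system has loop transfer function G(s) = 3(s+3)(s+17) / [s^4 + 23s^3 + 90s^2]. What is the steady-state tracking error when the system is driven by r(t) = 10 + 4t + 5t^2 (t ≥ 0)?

100/17

Lowest-order denominator term is 90s^2, so the open loop has 2 poles at the origin → type 2 system. By superposition:
  • 10: tracked with zero error.
  • 4t: tracked with zero error.
  • 5t^2: e_ss = 10/K_a with K_a=1.7 → 100/17.
Total e_ss = 100/17.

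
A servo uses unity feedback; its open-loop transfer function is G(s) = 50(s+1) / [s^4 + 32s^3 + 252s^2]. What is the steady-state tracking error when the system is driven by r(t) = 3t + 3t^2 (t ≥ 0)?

Lowest-order denominator term is 252s^2, so the open loop has 2 poles at the origin → type 2 system. Treating each term separately:
  • 3t: tracked with zero error.
  • 3t^2: e_ss = 6/K_a with K_a=25/126 → 30.24.
Total e_ss = 30.24.

30.24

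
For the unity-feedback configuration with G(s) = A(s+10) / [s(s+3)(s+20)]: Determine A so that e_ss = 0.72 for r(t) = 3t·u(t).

The open loop has one pole at the origin → type 1 system.
K_v = lim_{s→0} s·G(s) = A·10 / (3·20) = (1/6)·A.
e_ss = 3/K_v = 0.72 ⇒ K_v = 25/6 ⇒ A = (25/6)/(1/6) = 25.

25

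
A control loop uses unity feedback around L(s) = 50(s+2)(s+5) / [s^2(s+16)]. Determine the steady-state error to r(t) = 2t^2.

The open loop has two poles at the origin → type 2 system.
K_a = lim_{s→0} s^2·L(s) = 50·2·5 / (16) = 31.25.
r(t) = 2t^2 gives R(s) = 4/s^3.
e_ss = 4/K_a = 4/31.25 = 0.128.

0.128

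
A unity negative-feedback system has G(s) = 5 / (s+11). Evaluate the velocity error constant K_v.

0

No free integrators in G(s): this is a type 0 system.
K_v = lim_{s→0} s·G(s) = 0 (the extra factor of s kills the finite limit).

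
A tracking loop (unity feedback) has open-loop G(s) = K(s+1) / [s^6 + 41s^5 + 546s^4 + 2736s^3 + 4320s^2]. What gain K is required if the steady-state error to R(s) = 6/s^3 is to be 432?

60

The denominator has no term below 4320s^2 — 2 poles at s=0, type 2.
K_a = lim_{s→0} s^2·G(s) = K·1 / 4320 = (1/4320)·K.
e_ss = 6/K_a = 432 ⇒ K_a = 1/72 ⇒ K = (1/72)/(1/4320) = 60.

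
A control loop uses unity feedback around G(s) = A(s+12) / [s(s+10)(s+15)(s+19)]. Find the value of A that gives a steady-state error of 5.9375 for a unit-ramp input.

40

The open loop has one pole at the origin → type 1 system.
K_v = lim_{s→0} s·G(s) = A·12 / (10·15·19) = (2/475)·A.
e_ss = 1/K_v = 5.9375 ⇒ K_v = 16/95 ⇒ A = (16/95)/(2/475) = 40.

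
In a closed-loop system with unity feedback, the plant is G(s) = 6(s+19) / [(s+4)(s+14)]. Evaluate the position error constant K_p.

57/28

G(s) has no factors of s in the denominator, so the system is type 0.
K_p = lim_{s→0} G(s) = 6·19 / (4·14) = 57/28.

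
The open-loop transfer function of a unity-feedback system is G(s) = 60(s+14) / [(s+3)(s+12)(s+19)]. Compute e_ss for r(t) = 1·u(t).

57/127

System type = 0 (no poles at s=0).
K_p = lim_{s→0} G(s) = 60·14 / (3·12·19) = 70/57.
e_ss = 1/(1 + K_p) = 1/(127/57) = 57/127.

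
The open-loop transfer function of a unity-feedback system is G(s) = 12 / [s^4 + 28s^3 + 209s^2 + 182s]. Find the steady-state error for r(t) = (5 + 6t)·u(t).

Lowest-order denominator term is 182s, so the open loop has 1 pole at the origin → type 1 system. Taking each input component in turn:
  • 5: tracked with zero error.
  • 6t: e_ss = 6/K_v with K_v=6/91 → 91.
Total e_ss = 91.

91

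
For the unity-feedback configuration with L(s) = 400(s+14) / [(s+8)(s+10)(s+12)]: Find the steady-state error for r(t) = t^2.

infinity

System type = 0 (no poles at s=0).
K_a = lim_{s→0} s^2·L(s) = 0; the steady-state error to this parabolic input grows without bound.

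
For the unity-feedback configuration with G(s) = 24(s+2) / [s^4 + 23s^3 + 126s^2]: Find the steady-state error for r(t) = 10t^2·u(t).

52.5

Factoring s^2 from the denominator leaves a polynomial with constant term 126, so the system is type 2.
K_a = lim_{s→0} s^2·G(s) = 24·2 / 126 = 8/21.
r(t) = 10t^2 gives R(s) = 20/s^3.
e_ss = 20/K_a = 20/(8/21) = 52.5.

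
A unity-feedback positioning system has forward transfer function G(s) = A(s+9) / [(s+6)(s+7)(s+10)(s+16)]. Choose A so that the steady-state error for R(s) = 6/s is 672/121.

G(s) has no factors of s in the denominator, so the system is type 0.
K_p = lim_{s→0} G(s) = A·9 / (6·7·10·16) = (3/2240)·A.
e_ss = 6/(1 + K_p) = 672/121 ⇒ 1 + (3/2240)·A = 121/112 ⇒ A = 60.

60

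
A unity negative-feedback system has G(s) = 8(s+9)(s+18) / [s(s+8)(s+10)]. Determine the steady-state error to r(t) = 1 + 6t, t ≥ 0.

G(s) has one factor of s in the denominator, so the system is type 1. Treating each term separately:
  • 1: tracked with zero error.
  • 6t: e_ss = 6/K_v with K_v=16.2 → 10/27.
Total e_ss = 10/27.

10/27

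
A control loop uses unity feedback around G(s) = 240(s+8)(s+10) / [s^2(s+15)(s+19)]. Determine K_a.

Two free integrators in G(s): this is a type 2 system.
K_a = lim_{s→0} s^2·G(s) = 240·8·10 / (15·19) = 1280/19.

1280/19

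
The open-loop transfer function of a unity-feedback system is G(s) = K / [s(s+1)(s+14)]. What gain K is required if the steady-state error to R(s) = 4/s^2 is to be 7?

8

G(s) has one factor of s in the denominator, so the system is type 1.
K_v = lim_{s→0} s·G(s) = K / (1·14) = (1/14)·K.
e_ss = 4/K_v = 7 ⇒ K_v = 4/7 ⇒ K = (4/7)/(1/14) = 8.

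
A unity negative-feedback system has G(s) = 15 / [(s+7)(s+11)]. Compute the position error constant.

The open loop has no poles at the origin → type 0 system.
K_p = lim_{s→0} G(s) = 15 / (7·11) = 15/77.

15/77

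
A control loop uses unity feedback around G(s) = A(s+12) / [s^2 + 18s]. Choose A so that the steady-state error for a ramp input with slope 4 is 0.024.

250

The denominator has no term below 18s — 1 pole at s=0, type 1.
K_v = lim_{s→0} s·G(s) = A·12 / 18 = (2/3)·A.
e_ss = 4/K_v = 0.024 ⇒ K_v = 500/3 ⇒ A = (500/3)/(2/3) = 250.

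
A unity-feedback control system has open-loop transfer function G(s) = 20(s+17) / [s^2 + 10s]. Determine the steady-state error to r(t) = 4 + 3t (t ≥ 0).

Factoring s from the denominator leaves a polynomial with constant term 10, so the system is type 1. Taking each input component in turn:
  • 4: tracked with zero error.
  • 3t: e_ss = 3/K_v with K_v=34 → 3/34.
Total e_ss = 3/34.

3/34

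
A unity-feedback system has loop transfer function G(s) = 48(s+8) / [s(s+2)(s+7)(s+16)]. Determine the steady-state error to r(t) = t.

One free integrator in G(s): this is a type 1 system.
K_v = lim_{s→0} s·G(s) = 48·8 / (2·7·16) = 12/7.
e_ss = 1/K_v = 1/(12/7) = 7/12.

7/12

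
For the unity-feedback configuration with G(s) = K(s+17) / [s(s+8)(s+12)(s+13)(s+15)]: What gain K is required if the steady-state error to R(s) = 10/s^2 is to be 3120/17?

One free integrator in G(s): this is a type 1 system.
K_v = lim_{s→0} s·G(s) = K·17 / (8·12·13·15) = (17/18720)·K.
e_ss = 10/K_v = 3120/17 ⇒ K_v = 17/312 ⇒ K = (17/312)/(17/18720) = 60.

60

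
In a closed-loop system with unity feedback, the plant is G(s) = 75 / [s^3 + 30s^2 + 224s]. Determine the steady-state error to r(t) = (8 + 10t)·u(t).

The denominator has no term below 224s — 1 pole at s=0, type 1. By superposition:
  • 8: tracked with zero error.
  • 10t: e_ss = 10/K_v with K_v=75/224 → 448/15.
Total e_ss = 448/15.

448/15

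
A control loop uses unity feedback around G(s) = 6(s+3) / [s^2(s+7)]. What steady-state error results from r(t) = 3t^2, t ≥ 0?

Two free integrators in G(s): this is a type 2 system.
K_a = lim_{s→0} s^2·G(s) = 6·3 / (7) = 18/7.
r(t) = 3t^2 gives R(s) = 6/s^3.
e_ss = 6/K_a = 6/(18/7) = 7/3.

7/3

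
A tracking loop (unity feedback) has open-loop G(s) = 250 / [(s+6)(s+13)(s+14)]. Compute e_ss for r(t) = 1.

No free integrators in G(s): this is a type 0 system.
K_p = lim_{s→0} G(s) = 250 / (6·13·14) = 125/546.
e_ss = 1/(1 + K_p) = 1/(671/546) = 546/671.

546/671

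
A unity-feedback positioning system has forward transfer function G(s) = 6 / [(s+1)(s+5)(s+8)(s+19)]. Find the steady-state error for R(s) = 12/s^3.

infinity

G(s) has no factors of s in the denominator, so the system is type 0.
K_a = lim_{s→0} s^2·G(s) = 0; the steady-state error to this parabolic input grows without bound.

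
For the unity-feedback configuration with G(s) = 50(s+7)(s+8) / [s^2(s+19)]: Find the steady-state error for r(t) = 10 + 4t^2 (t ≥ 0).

19/350

Two free integrators in G(s): this is a type 2 system. Taking each input component in turn:
  • 10: tracked with zero error.
  • 4t^2: e_ss = 8/K_a with K_a=2800/19 → 19/350.
Total e_ss = 19/350.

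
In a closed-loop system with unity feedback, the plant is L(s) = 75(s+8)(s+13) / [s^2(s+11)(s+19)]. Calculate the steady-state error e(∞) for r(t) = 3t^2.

209/1300

L(s) has two factors of s in the denominator, so the system is type 2.
K_a = lim_{s→0} s^2·L(s) = 75·8·13 / (11·19) = 7800/209.
r(t) = 3t^2 gives R(s) = 6/s^3.
e_ss = 6/K_a = 6/(7800/209) = 209/1300.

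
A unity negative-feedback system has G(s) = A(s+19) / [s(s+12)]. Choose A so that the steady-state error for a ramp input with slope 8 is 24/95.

20

One free integrator in G(s): this is a type 1 system.
K_v = lim_{s→0} s·G(s) = A·19 / (12) = (19/12)·A.
e_ss = 8/K_v = 24/95 ⇒ K_v = 95/3 ⇒ A = (95/3)/(19/12) = 20.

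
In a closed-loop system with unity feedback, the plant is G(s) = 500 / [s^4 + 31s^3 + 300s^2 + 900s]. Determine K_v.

5/9

Factoring s from the denominator leaves a polynomial with constant term 900, so the system is type 1.
K_v = lim_{s→0} s·G(s) = 500 / 900 = 5/9.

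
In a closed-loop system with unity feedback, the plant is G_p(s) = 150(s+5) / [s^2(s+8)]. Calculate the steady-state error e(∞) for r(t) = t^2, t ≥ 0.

Two free integrators in G_p(s): this is a type 2 system.
K_a = lim_{s→0} s^2·G_p(s) = 150·5 / (8) = 93.75.
r(t) = t^2 gives R(s) = 2/s^3.
e_ss = 2/K_a = 2/93.75 = 8/375.

8/375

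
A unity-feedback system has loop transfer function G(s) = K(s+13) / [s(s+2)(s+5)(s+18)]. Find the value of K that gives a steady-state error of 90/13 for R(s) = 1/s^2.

The open loop has one pole at the origin → type 1 system.
K_v = lim_{s→0} s·G(s) = K·13 / (2·5·18) = (13/180)·K.
e_ss = 1/K_v = 90/13 ⇒ K_v = 13/90 ⇒ K = (13/90)/(13/180) = 2.

2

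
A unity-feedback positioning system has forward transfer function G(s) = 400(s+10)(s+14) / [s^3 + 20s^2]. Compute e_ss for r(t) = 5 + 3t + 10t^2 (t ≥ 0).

1/140

Lowest-order denominator term is 20s^2, so the open loop has 2 poles at the origin → type 2 system. Treating each term separately:
  • 5: tracked with zero error.
  • 3t: tracked with zero error.
  • 10t^2: e_ss = 20/K_a with K_a=2800 → 1/140.
Total e_ss = 1/140.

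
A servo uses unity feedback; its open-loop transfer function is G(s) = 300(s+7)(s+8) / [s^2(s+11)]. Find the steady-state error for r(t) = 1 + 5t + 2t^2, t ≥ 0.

System type = 2 (two poles at s=0). Treating each term separately:
  • 1: tracked with zero error.
  • 5t: tracked with zero error.
  • 2t^2: e_ss = 4/K_a with K_a=16800/11 → 11/4200.
Total e_ss = 11/4200.

11/4200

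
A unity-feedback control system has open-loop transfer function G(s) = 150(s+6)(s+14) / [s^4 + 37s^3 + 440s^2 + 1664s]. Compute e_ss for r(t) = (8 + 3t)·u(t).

208/525

Factoring s from the denominator leaves a polynomial with constant term 1664, so the system is type 1. Taking each input component in turn:
  • 8: tracked with zero error.
  • 3t: e_ss = 3/K_v with K_v=1575/208 → 208/525.
Total e_ss = 208/525.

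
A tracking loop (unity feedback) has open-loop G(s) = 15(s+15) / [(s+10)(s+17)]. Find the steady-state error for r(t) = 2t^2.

No free integrators in G(s): this is a type 0 system.
K_a = lim_{s→0} s^2·G(s) = 0; the steady-state error to this parabolic input grows without bound.

infinity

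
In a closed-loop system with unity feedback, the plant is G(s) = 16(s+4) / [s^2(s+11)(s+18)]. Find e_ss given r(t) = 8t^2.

The open loop has two poles at the origin → type 2 system.
K_a = lim_{s→0} s^2·G(s) = 16·4 / (11·18) = 32/99.
r(t) = 8t^2 gives R(s) = 16/s^3.
e_ss = 16/K_a = 16/(32/99) = 49.5.

49.5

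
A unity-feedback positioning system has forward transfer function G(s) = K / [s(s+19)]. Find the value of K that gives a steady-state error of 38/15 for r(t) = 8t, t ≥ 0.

60

One free integrator in G(s): this is a type 1 system.
K_v = lim_{s→0} s·G(s) = K / (19) = (1/19)·K.
e_ss = 8/K_v = 38/15 ⇒ K_v = 60/19 ⇒ K = (60/19)/(1/19) = 60.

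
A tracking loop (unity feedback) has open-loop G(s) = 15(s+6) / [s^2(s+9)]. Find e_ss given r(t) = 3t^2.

The open loop has two poles at the origin → type 2 system.
K_a = lim_{s→0} s^2·G(s) = 15·6 / (9) = 10.
r(t) = 3t^2 gives R(s) = 6/s^3.
e_ss = 6/K_a = 6/10 = 0.6.

0.6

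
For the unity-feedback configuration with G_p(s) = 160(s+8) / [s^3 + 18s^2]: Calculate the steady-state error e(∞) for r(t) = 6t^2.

27/160

Lowest-order denominator term is 18s^2, so the open loop has 2 poles at the origin → type 2 system.
K_a = lim_{s→0} s^2·G_p(s) = 160·8 / 18 = 640/9.
r(t) = 6t^2 gives R(s) = 12/s^3.
e_ss = 12/K_a = 12/(640/9) = 27/160.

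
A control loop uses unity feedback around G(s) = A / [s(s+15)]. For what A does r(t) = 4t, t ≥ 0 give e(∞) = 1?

G(s) has one factor of s in the denominator, so the system is type 1.
K_v = lim_{s→0} s·G(s) = A / (15) = (1/15)·A.
e_ss = 4/K_v = 1 ⇒ K_v = 4 ⇒ A = 4/(1/15) = 60.

60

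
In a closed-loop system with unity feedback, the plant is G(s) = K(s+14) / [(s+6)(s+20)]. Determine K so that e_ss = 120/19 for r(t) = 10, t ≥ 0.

5

The open loop has no poles at the origin → type 0 system.
K_p = lim_{s→0} G(s) = K·14 / (6·20) = (7/60)·K.
e_ss = 10/(1 + K_p) = 120/19 ⇒ 1 + (7/60)·K = 19/12 ⇒ K = 5.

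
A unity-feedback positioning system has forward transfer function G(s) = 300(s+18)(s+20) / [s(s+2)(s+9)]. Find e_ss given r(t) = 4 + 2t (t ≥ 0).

1/3000

One free integrator in G(s): this is a type 1 system. Treating each term separately:
  • 4: tracked with zero error.
  • 2t: e_ss = 2/K_v with K_v=6000 → 1/3000.
Total e_ss = 1/3000.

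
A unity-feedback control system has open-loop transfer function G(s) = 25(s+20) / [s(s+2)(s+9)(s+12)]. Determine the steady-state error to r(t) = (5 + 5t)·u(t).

2.16

G(s) has one factor of s in the denominator, so the system is type 1. Treating each term separately:
  • 5: tracked with zero error.
  • 5t: e_ss = 5/K_v with K_v=125/54 → 2.16.
Total e_ss = 2.16.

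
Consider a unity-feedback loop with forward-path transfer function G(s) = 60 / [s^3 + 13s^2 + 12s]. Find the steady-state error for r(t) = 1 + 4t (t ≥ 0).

The denominator has no term below 12s — 1 pole at s=0, type 1. Treating each term separately:
  • 1: tracked with zero error.
  • 4t: e_ss = 4/K_v with K_v=5 → 0.8.
Total e_ss = 0.8.

0.8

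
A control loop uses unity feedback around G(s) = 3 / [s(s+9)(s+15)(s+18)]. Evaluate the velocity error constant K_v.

The open loop has one pole at the origin → type 1 system.
K_v = lim_{s→0} s·G(s) = 3 / (9·15·18) = 1/810.

1/810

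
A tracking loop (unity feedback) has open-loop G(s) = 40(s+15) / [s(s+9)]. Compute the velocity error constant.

200/3

The open loop has one pole at the origin → type 1 system.
K_v = lim_{s→0} s·G(s) = 40·15 / (9) = 200/3.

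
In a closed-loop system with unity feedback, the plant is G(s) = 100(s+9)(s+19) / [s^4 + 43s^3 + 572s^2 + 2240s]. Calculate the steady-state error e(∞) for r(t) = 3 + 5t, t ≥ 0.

112/171

The denominator has no term below 2240s — 1 pole at s=0, type 1. Taking each input component in turn:
  • 3: tracked with zero error.
  • 5t: e_ss = 5/K_v with K_v=855/112 → 112/171.
Total e_ss = 112/171.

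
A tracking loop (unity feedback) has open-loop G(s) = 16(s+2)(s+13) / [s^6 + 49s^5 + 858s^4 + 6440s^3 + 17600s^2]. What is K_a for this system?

Factoring s^2 from the denominator leaves a polynomial with constant term 17600, so the system is type 2.
K_a = lim_{s→0} s^2·G(s) = 16·2·13 / 17600 = 13/550.

13/550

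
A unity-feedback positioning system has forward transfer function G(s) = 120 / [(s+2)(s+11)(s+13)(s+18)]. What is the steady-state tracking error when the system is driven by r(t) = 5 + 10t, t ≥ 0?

The open loop has no poles at the origin → type 0 system. By superposition:
  • 5: e_ss = 5/(1+K_p) with K_p=10/429 → 2145/439.
  • 10t: a type-0 system cannot track it, e_ss → ∞.
The unbounded component dominates.

infinity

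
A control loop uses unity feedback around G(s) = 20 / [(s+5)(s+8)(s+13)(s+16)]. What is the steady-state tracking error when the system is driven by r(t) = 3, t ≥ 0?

416/139

No free integrators in G(s): this is a type 0 system.
K_p = lim_{s→0} G(s) = 20 / (5·8·13·16) = 1/416.
e_ss = 3/(1 + K_p) = 3/(417/416) = 416/139.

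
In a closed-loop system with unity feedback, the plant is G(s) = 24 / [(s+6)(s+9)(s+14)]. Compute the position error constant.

No free integrators in G(s): this is a type 0 system.
K_p = lim_{s→0} G(s) = 24 / (6·9·14) = 2/63.

2/63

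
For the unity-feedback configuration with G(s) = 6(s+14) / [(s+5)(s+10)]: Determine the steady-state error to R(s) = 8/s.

200/67

The open loop has no poles at the origin → type 0 system.
K_p = lim_{s→0} G(s) = 6·14 / (5·10) = 1.68.
e_ss = 8/(1 + K_p) = 8/2.68 = 200/67.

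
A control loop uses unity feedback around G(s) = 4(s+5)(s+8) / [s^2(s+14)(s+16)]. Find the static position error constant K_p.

K_p = lim_{s→0} G(s); with 2 poles at the origin the limit diverges, so K_p = ∞.

infinity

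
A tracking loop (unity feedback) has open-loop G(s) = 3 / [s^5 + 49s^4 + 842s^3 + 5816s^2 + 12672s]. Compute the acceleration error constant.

0

Factoring s from the denominator leaves a polynomial with constant term 12672, so the system is type 1.
K_a = lim_{s→0} s^2·G(s) = 0 (the extra factor of s kills the finite limit).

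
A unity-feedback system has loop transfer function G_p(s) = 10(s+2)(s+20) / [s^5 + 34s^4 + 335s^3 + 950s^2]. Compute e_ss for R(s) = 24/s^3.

57

The denominator has no term below 950s^2 — 2 poles at s=0, type 2.
K_a = lim_{s→0} s^2·G_p(s) = 10·2·20 / 950 = 8/19.
r(t) = 12t^2 gives R(s) = 24/s^3.
e_ss = 24/K_a = 24/(8/19) = 57.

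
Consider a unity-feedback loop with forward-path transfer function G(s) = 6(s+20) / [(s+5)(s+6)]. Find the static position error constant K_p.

G(s) has no factors of s in the denominator, so the system is type 0.
K_p = lim_{s→0} G(s) = 6·20 / (5·6) = 4.

4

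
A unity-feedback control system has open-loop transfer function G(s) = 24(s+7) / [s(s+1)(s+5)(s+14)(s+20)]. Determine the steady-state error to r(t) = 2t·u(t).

System type = 1 (one pole at s=0).
K_v = lim_{s→0} s·G(s) = 24·7 / (1·5·14·20) = 0.12.
e_ss = 2/K_v = 2/0.12 = 50/3.

50/3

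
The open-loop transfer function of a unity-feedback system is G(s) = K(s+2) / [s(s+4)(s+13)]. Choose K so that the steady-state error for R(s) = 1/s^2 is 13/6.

System type = 1 (one pole at s=0).
K_v = lim_{s→0} s·G(s) = K·2 / (4·13) = (1/26)·K.
e_ss = 1/K_v = 13/6 ⇒ K_v = 6/13 ⇒ K = (6/13)/(1/26) = 12.

12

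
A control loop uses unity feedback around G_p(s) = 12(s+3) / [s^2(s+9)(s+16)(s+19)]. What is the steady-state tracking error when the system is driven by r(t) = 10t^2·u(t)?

G_p(s) has two factors of s in the denominator, so the system is type 2.
K_a = lim_{s→0} s^2·G_p(s) = 12·3 / (9·16·19) = 1/76.
r(t) = 10t^2 gives R(s) = 20/s^3.
e_ss = 20/K_a = 20/(1/76) = 1520.

1520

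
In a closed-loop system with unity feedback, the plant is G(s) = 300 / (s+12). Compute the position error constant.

System type = 0 (no poles at s=0).
K_p = lim_{s→0} G(s) = 300 / (12) = 25.

25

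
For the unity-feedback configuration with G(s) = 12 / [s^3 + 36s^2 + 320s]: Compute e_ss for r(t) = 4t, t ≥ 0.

320/3

The denominator has no term below 320s — 1 pole at s=0, type 1.
K_v = lim_{s→0} s·G(s) = 12 / 320 = 0.0375.
e_ss = 4/K_v = 4/0.0375 = 320/3.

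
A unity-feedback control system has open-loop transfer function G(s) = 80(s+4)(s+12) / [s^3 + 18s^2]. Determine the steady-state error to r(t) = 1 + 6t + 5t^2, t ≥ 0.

3/64

The denominator has no term below 18s^2 — 2 poles at s=0, type 2. Treating each term separately:
  • 1: tracked with zero error.
  • 6t: tracked with zero error.
  • 5t^2: e_ss = 10/K_a with K_a=640/3 → 3/64.
Total e_ss = 3/64.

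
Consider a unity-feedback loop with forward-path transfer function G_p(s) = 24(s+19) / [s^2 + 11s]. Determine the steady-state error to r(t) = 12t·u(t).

11/38

The denominator has no term below 11s — 1 pole at s=0, type 1.
K_v = lim_{s→0} s·G_p(s) = 24·19 / 11 = 456/11.
e_ss = 12/K_v = 12/(456/11) = 11/38.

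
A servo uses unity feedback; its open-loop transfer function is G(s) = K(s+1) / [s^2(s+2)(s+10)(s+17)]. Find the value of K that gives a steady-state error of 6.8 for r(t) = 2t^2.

200

The open loop has two poles at the origin → type 2 system.
K_a = lim_{s→0} s^2·G(s) = K·1 / (2·10·17) = (1/340)·K.
e_ss = 4/K_a = 6.8 ⇒ K_a = 10/17 ⇒ K = (10/17)/(1/340) = 200.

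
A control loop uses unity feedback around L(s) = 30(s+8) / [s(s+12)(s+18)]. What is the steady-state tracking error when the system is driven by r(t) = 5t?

One free integrator in L(s): this is a type 1 system.
K_v = lim_{s→0} s·L(s) = 30·8 / (12·18) = 10/9.
e_ss = 5/K_v = 5/(10/9) = 4.5.

4.5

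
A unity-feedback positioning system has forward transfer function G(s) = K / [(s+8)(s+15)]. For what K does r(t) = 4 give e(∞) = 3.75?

G(s) has no factors of s in the denominator, so the system is type 0.
K_p = lim_{s→0} G(s) = K / (8·15) = (1/120)·K.
e_ss = 4/(1 + K_p) = 3.75 ⇒ 1 + (1/120)·K = 16/15 ⇒ K = 8.

8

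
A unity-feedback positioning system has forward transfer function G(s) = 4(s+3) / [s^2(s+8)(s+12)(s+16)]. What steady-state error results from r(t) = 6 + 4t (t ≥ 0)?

0

Two free integrators in G(s): this is a type 2 system. Taking each input component in turn:
  • 6: tracked with zero error.
  • 4t: tracked with zero error.
Total e_ss = 0.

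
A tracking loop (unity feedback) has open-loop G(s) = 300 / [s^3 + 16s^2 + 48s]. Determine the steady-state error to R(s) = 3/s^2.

0.48

Factoring s from the denominator leaves a polynomial with constant term 48, so the system is type 1.
K_v = lim_{s→0} s·G(s) = 300 / 48 = 6.25.
e_ss = 3/K_v = 3/6.25 = 0.48.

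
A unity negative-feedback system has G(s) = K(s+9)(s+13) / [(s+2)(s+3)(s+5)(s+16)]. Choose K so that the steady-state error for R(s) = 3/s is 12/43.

40

System type = 0 (no poles at s=0).
K_p = lim_{s→0} G(s) = K·9·13 / (2·3·5·16) = (39/160)·K.
e_ss = 3/(1 + K_p) = 12/43 ⇒ 1 + (39/160)·K = 10.75 ⇒ K = 40.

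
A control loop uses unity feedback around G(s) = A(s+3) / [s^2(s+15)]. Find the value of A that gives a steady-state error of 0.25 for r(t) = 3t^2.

120

Two free integrators in G(s): this is a type 2 system.
K_a = lim_{s→0} s^2·G(s) = A·3 / (15) = 0.2·A.
e_ss = 6/K_a = 0.25 ⇒ K_a = 24 ⇒ A = 24/0.2 = 120.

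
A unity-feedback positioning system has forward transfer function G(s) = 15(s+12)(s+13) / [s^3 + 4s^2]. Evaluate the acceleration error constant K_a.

585

The denominator has no term below 4s^2 — 2 poles at s=0, type 2.
K_a = lim_{s→0} s^2·G(s) = 15·12·13 / 4 = 585.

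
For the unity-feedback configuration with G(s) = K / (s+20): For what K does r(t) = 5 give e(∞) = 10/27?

250

The open loop has no poles at the origin → type 0 system.
K_p = lim_{s→0} G(s) = K / (20) = 0.05·K.
e_ss = 5/(1 + K_p) = 10/27 ⇒ 1 + 0.05·K = 13.5 ⇒ K = 250.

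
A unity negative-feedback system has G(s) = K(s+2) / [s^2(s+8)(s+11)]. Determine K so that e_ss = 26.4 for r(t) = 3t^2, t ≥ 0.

10

System type = 2 (two poles at s=0).
K_a = lim_{s→0} s^2·G(s) = K·2 / (8·11) = (1/44)·K.
e_ss = 6/K_a = 26.4 ⇒ K_a = 5/22 ⇒ K = (5/22)/(1/44) = 10.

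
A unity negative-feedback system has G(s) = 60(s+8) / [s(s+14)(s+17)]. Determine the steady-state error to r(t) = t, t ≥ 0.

119/240

The open loop has one pole at the origin → type 1 system.
K_v = lim_{s→0} s·G(s) = 60·8 / (14·17) = 240/119.
e_ss = 1/K_v = 1/(240/119) = 119/240.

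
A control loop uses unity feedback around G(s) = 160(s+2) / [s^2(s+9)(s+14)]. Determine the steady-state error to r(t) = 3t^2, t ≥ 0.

2.3625

G(s) has two factors of s in the denominator, so the system is type 2.
K_a = lim_{s→0} s^2·G(s) = 160·2 / (9·14) = 160/63.
r(t) = 3t^2 gives R(s) = 6/s^3.
e_ss = 6/K_a = 6/(160/63) = 2.3625.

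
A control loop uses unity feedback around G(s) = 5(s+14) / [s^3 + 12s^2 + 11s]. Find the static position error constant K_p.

K_p = lim_{s→0} G(s); with 1 pole at the origin the limit diverges, so K_p = ∞.

infinity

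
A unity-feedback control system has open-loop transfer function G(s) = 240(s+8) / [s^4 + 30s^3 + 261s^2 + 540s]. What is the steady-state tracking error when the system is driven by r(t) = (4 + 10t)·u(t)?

Factoring s from the denominator leaves a polynomial with constant term 540, so the system is type 1. Taking each input component in turn:
  • 4: tracked with zero error.
  • 10t: e_ss = 10/K_v with K_v=32/9 → 2.8125.
Total e_ss = 2.8125.

2.8125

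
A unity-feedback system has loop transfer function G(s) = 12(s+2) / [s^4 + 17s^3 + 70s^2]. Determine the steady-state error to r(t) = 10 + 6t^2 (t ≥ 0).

35

The denominator has no term below 70s^2 — 2 poles at s=0, type 2. Treating each term separately:
  • 10: tracked with zero error.
  • 6t^2: e_ss = 12/K_a with K_a=12/35 → 35.
Total e_ss = 35.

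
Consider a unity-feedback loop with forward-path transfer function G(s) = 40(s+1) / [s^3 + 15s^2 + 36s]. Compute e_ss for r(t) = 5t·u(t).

4.5

The denominator has no term below 36s — 1 pole at s=0, type 1.
K_v = lim_{s→0} s·G(s) = 40·1 / 36 = 10/9.
e_ss = 5/K_v = 5/(10/9) = 4.5.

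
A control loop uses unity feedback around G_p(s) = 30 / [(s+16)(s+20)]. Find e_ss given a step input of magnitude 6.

System type = 0 (no poles at s=0).
K_p = lim_{s→0} G_p(s) = 30 / (16·20) = 3/32.
e_ss = 6/(1 + K_p) = 6/(35/32) = 192/35.

192/35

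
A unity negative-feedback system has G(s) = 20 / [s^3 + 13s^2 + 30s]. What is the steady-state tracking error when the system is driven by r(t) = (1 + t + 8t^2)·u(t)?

infinity

Lowest-order denominator term is 30s, so the open loop has 1 pole at the origin → type 1 system. Treating each term separately:
  • 1: tracked with zero error.
  • t: e_ss = 1/K_v with K_v=2/3 → 1.5.
  • 8t^2: a type-1 system cannot track it, e_ss → ∞.
The unbounded component dominates.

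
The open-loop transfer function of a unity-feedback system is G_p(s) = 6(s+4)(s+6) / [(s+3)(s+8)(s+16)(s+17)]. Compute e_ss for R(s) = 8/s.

1088/139

System type = 0 (no poles at s=0).
K_p = lim_{s→0} G_p(s) = 6·4·6 / (3·8·16·17) = 3/136.
e_ss = 8/(1 + K_p) = 8/(139/136) = 1088/139.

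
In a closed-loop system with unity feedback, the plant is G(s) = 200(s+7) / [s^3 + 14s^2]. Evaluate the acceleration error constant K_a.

100

Factoring s^2 from the denominator leaves a polynomial with constant term 14, so the system is type 2.
K_a = lim_{s→0} s^2·G(s) = 200·7 / 14 = 100.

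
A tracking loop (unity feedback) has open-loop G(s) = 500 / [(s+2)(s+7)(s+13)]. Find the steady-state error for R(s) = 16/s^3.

The open loop has no poles at the origin → type 0 system.
K_a = lim_{s→0} s^2·G(s) = 0; the steady-state error to this parabolic input grows without bound.

infinity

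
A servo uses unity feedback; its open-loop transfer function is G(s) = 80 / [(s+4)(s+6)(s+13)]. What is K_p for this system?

The open loop has no poles at the origin → type 0 system.
K_p = lim_{s→0} G(s) = 80 / (4·6·13) = 10/39.

10/39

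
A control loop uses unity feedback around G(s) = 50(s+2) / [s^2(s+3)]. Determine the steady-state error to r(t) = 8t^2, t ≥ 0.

0.48

G(s) has two factors of s in the denominator, so the system is type 2.
K_a = lim_{s→0} s^2·G(s) = 50·2 / (3) = 100/3.
r(t) = 8t^2 gives R(s) = 16/s^3.
e_ss = 16/K_a = 16/(100/3) = 0.48.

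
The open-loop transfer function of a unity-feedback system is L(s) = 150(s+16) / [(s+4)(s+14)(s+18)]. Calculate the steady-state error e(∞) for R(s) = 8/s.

168/71

System type = 0 (no poles at s=0).
K_p = lim_{s→0} L(s) = 150·16 / (4·14·18) = 50/21.
e_ss = 8/(1 + K_p) = 8/(71/21) = 168/71.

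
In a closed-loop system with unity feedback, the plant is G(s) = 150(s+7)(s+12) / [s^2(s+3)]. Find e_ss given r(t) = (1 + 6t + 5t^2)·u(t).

1/420

The open loop has two poles at the origin → type 2 system. Treating each term separately:
  • 1: tracked with zero error.
  • 6t: tracked with zero error.
  • 5t^2: e_ss = 10/K_a with K_a=4200 → 1/420.
Total e_ss = 1/420.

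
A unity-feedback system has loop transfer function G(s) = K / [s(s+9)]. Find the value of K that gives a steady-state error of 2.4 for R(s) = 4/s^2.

One free integrator in G(s): this is a type 1 system.
K_v = lim_{s→0} s·G(s) = K / (9) = (1/9)·K.
e_ss = 4/K_v = 2.4 ⇒ K_v = 5/3 ⇒ K = (5/3)/(1/9) = 15.

15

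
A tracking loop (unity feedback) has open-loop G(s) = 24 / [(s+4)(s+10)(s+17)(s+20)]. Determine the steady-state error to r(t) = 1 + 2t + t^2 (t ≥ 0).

infinity

System type = 0 (no poles at s=0). Taking each input component in turn:
  • 1: e_ss = 1/(1+K_p) with K_p=3/1700 → 1700/1703.
  • 2t: a type-0 system cannot track it, e_ss → ∞.
  • t^2: a type-0 system cannot track it, e_ss → ∞.
The unbounded component dominates.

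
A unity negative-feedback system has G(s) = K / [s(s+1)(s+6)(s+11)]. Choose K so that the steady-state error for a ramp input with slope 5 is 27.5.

12

The open loop has one pole at the origin → type 1 system.
K_v = lim_{s→0} s·G(s) = K / (1·6·11) = (1/66)·K.
e_ss = 5/K_v = 27.5 ⇒ K_v = 2/11 ⇒ K = (2/11)/(1/66) = 12.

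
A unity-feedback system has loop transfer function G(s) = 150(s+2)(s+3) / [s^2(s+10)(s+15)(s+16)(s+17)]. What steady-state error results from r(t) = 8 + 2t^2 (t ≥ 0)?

544/3

The open loop has two poles at the origin → type 2 system. Treating each term separately:
  • 8: tracked with zero error.
  • 2t^2: e_ss = 4/K_a with K_a=3/136 → 544/3.
Total e_ss = 544/3.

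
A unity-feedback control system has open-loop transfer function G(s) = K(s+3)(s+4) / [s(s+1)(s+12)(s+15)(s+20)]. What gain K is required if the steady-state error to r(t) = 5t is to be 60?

The open loop has one pole at the origin → type 1 system.
K_v = lim_{s→0} s·G(s) = K·3·4 / (1·12·15·20) = (1/300)·K.
e_ss = 5/K_v = 60 ⇒ K_v = 1/12 ⇒ K = (1/12)/(1/300) = 25.

25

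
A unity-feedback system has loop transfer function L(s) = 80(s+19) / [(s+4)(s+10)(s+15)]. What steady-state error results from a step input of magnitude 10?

L(s) has no factors of s in the denominator, so the system is type 0.
K_p = lim_{s→0} L(s) = 80·19 / (4·10·15) = 38/15.
e_ss = 10/(1 + K_p) = 10/(53/15) = 150/53.

150/53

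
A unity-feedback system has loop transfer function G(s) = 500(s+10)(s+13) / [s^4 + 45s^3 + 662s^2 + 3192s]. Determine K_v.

Factoring s from the denominator leaves a polynomial with constant term 3192, so the system is type 1.
K_v = lim_{s→0} s·G(s) = 500·10·13 / 3192 = 8125/399.

8125/399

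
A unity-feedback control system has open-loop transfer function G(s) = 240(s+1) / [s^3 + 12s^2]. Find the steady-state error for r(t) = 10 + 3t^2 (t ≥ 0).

Factoring s^2 from the denominator leaves a polynomial with constant term 12, so the system is type 2. By superposition:
  • 10: tracked with zero error.
  • 3t^2: e_ss = 6/K_a with K_a=20 → 0.3.
Total e_ss = 0.3.

0.3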